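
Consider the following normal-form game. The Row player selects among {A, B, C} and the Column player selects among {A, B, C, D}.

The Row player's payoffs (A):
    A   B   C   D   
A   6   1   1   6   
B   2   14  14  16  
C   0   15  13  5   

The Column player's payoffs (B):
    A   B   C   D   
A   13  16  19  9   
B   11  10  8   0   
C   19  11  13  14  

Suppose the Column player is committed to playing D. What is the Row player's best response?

With the Column player fixed at D, the Row player's payoffs are: A → 6, B → 16, C → 5.
The maximum is 16, achieved by B.

B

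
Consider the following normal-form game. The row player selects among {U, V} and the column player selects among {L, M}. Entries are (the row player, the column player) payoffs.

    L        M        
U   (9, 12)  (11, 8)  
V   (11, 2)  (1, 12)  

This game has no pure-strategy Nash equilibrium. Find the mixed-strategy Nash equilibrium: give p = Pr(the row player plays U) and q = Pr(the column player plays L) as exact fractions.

p = 5/7, q = 5/6

Each player's mixing probability is pinned down by making the *other* player indifferent.
The column player indifferent between L and M: p·12 + (1−p)·2 = p·8 + (1−p)·12 ⟹ 2 + 10p = 12 + (-4)p ⟹ p = 5/7.
The row player indifferent between U and V: q·9 + (1−q)·11 = q·11 + (1−q)·1 ⟹ 11 + (-2)q = 1 + 10q ⟹ q = 5/6.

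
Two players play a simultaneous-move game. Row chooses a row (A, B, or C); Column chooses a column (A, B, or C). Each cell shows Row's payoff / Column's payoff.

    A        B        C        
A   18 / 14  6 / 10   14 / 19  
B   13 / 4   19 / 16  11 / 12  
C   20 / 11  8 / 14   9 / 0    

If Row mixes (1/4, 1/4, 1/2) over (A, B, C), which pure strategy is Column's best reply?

Column's best reply maximizes expected payoff against the mix.
A: (1/4)·14 + (1/4)·4 + (1/2)·11 = 10
B: (1/4)·10 + (1/4)·16 + (1/2)·14 = 27/2
C: (1/4)·19 + (1/4)·12 + (1/2)·0 = 31/4
Highest expected payoff is 27/2, from B.

B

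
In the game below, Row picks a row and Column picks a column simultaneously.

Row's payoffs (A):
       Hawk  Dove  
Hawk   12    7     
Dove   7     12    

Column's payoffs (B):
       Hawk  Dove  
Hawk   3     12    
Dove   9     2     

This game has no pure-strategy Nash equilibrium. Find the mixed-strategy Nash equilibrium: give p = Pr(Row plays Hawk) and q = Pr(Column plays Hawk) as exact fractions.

In a mixed NE each player is indifferent between their pure strategies, so the opponent's mix sets the indifference.
Column indifferent between Hawk and Dove: p·3 + (1−p)·9 = p·12 + (1−p)·2 ⟹ 9 + (-6)p = 2 + 10p ⟹ p = 7/16.
Row indifferent between Hawk and Dove: q·12 + (1−q)·7 = q·7 + (1−q)·12 ⟹ 7 + 5q = 12 + (-5)q ⟹ q = 1/2.

p = 7/16, q = 1/2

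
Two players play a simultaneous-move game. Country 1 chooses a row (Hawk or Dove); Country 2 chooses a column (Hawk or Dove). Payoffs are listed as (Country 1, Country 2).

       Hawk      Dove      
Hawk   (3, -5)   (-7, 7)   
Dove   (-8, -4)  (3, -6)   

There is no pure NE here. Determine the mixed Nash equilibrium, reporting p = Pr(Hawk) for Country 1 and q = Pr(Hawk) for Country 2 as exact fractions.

In a mixed NE each player is indifferent between their pure strategies, so the opponent's mix sets the indifference.
Country 2 indifferent between Hawk and Dove: p·(-5) + (1−p)·(-4) = p·7 + (1−p)·(-6) ⟹ (-4) + (-1)p = (-6) + 13p ⟹ p = 1/7.
Country 1 indifferent between Hawk and Dove: q·3 + (1−q)·(-7) = q·(-8) + (1−q)·3 ⟹ (-7) + 10q = 3 + (-11)q ⟹ q = 10/21.

p = 1/7, q = 10/21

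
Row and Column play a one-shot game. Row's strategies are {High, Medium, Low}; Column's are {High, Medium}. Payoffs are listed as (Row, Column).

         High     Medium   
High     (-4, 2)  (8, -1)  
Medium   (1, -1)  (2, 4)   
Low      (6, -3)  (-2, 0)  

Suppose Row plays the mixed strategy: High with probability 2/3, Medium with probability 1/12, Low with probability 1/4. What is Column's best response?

High

Column's best reply maximizes expected payoff against the mix.
High: (2/3)·2 + (1/12)·(-1) + (1/4)·(-3) = 1/2
Medium: (2/3)·(-1) + (1/12)·4 + (1/4)·0 = -1/3
Highest expected payoff is 1/2, from High.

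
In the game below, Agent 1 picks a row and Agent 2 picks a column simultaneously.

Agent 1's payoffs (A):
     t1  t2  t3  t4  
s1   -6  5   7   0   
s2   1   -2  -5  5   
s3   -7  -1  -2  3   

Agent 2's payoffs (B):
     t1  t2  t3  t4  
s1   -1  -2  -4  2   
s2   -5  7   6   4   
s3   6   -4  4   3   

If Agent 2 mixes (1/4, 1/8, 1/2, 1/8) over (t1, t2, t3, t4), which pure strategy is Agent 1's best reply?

Compute Agent 1's expected payoff from each pure strategy against the given mix.
s1: (1/4)·(-6) + (1/8)·5 + (1/2)·7 + (1/8)·0 = 21/8
s2: (1/4)·1 + (1/8)·(-2) + (1/2)·(-5) + (1/8)·5 = -15/8
s3: (1/4)·(-7) + (1/8)·(-1) + (1/2)·(-2) + (1/8)·3 = -5/2
Highest expected payoff is 21/8, from s1.

s1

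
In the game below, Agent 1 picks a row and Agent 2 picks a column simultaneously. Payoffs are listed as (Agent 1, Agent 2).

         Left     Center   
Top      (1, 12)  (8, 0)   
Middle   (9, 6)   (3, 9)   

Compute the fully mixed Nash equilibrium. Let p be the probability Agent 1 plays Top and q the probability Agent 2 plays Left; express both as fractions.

In a mixed NE each player is indifferent between their pure strategies, so the opponent's mix sets the indifference.
Agent 2 indifferent between Left and Center: p·12 + (1−p)·6 = p·0 + (1−p)·9 ⟹ 6 + 6p = 9 + (-9)p ⟹ p = 1/5.
Agent 1 indifferent between Top and Middle: q·1 + (1−q)·8 = q·9 + (1−q)·3 ⟹ 8 + (-7)q = 3 + 6q ⟹ q = 5/13.

p = 1/5, q = 5/13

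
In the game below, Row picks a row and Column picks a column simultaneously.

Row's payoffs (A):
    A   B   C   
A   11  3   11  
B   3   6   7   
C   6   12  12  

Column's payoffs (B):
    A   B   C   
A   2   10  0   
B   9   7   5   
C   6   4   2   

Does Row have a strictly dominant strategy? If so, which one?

None

Check whether one of Row's strategies beats all alternatives regardless of what the opponent does.
A is not dominant: against B, B gives 6 > 3.
B is not dominant: against A, A gives 11 > 3.
C is not dominant: against A, A gives 11 > 6.
No single strategy is best against every opponent action.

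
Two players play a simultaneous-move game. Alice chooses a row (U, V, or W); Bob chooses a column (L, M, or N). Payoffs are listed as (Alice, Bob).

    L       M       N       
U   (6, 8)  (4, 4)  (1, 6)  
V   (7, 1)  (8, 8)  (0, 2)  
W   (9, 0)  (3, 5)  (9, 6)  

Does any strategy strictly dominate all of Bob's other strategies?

None

A strategy is strictly dominant if it gives Bob a strictly higher payoff than every other strategy, against every choice by the opponent.
L is not dominant: against V, M gives 8 > 1.
M is not dominant: against U, L gives 8 > 4.
N is not dominant: against U, L gives 8 > 6.
No single strategy is best against every opponent action.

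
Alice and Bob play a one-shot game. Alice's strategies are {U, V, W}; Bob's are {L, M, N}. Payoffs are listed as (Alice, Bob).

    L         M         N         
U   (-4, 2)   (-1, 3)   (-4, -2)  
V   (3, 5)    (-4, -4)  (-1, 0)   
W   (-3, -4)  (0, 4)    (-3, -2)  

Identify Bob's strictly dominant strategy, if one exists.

A strategy is strictly dominant if it gives Bob a strictly higher payoff than every other strategy, against every choice by the opponent.
L is not dominant: against U, M gives 3 > 2.
M is not dominant: against V, L gives 5 > -4.
N is not dominant: against U, L gives 2 > -2.
No single strategy is best against every opponent action.

No strictly dominant strategy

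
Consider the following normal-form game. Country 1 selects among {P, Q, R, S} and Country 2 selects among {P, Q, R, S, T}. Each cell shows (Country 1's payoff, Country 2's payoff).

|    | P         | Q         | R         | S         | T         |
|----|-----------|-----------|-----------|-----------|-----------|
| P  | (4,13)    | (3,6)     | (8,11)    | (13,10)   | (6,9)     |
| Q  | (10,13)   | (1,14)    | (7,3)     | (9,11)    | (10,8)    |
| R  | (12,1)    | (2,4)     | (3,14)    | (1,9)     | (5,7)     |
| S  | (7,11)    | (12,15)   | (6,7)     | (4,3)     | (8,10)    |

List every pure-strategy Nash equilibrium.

A profile is a Nash equilibrium when each player is best-responding to the other.
Country 1's best responses — vs P: R (payoff 12); vs Q: S (payoff 12); vs R: P (payoff 8); vs S: P (payoff 13); vs T: Q (payoff 10).
Country 2's best responses — vs P: P (payoff 13); vs Q: Q (payoff 14); vs R: R (payoff 14); vs S: Q (payoff 15).
The only mutual best response is (S, Q); neither player gains by switching there.

(S, Q)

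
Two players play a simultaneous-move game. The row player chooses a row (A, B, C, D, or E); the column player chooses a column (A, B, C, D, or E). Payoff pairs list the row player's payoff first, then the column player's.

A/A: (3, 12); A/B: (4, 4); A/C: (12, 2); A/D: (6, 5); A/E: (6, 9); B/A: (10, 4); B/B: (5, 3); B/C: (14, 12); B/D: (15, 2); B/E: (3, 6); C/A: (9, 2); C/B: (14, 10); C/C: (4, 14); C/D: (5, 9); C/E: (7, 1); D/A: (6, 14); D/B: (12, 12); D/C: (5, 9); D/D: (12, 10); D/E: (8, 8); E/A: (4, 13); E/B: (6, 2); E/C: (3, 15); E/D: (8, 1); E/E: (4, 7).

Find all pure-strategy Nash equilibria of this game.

(B, C)

A profile is a Nash equilibrium when each player is best-responding to the other.
The row player's best responses — vs A: B (payoff 10); vs B: C (payoff 14); vs C: B (payoff 14); vs D: B (payoff 15); vs E: D (payoff 8).
The column player's best responses — vs A: A (payoff 12); vs B: C (payoff 12); vs C: C (payoff 14); vs D: A (payoff 14); vs E: C (payoff 15).
The only mutual best response is (B, C); neither player gains by switching there.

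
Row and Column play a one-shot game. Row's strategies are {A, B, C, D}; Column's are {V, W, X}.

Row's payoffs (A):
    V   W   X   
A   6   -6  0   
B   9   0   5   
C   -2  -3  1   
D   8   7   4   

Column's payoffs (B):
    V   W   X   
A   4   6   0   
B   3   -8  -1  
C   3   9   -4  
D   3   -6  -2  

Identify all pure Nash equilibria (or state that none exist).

Find each player's best response to every opponent strategy; NE are the intersections.
Row's best responses — vs V: B (payoff 9); vs W: D (payoff 7); vs X: B (payoff 5).
Column's best responses — vs A: W (payoff 6); vs B: V (payoff 3); vs C: W (payoff 9); vs D: V (payoff 3).
The only mutual best response is (B, V); neither player gains by switching there.

(B, V)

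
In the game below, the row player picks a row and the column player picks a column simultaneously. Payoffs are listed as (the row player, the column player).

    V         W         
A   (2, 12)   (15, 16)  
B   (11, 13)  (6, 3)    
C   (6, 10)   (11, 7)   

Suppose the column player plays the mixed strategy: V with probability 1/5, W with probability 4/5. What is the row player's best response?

Compute the row player's expected payoff from each pure strategy against the given mix.
A: (1/5)·2 + (4/5)·15 = 62/5
B: (1/5)·11 + (4/5)·6 = 7
C: (1/5)·6 + (4/5)·11 = 10
Highest expected payoff is 62/5, from A.

A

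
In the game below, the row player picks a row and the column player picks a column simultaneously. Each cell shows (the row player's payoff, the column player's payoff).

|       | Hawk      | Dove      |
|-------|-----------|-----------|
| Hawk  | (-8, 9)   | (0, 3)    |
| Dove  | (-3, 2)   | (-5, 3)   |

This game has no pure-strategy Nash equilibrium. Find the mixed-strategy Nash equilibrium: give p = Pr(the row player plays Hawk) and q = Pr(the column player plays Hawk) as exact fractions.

p = 1/7, q = 1/2

In a mixed NE each player is indifferent between their pure strategies, so the opponent's mix sets the indifference.
The column player indifferent between Hawk and Dove: p·9 + (1−p)·2 = p·3 + (1−p)·3 ⟹ 2 + 7p = 3 + 0p ⟹ p = 1/7.
The row player indifferent between Hawk and Dove: q·(-8) + (1−q)·0 = q·(-3) + (1−q)·(-5) ⟹ 0 + (-8)q = (-5) + 2q ⟹ q = 1/2.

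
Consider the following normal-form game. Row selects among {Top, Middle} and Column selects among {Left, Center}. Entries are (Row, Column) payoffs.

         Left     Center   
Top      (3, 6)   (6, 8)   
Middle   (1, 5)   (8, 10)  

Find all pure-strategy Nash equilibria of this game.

(Middle, Center)

Find each player's best response to every opponent strategy; NE are the intersections.
Row's best responses — vs Left: Top (payoff 3); vs Center: Middle (payoff 8).
Column's best responses — vs Top: Center (payoff 8); vs Middle: Center (payoff 10).
The only mutual best response is (Middle, Center); neither player gains by switching there.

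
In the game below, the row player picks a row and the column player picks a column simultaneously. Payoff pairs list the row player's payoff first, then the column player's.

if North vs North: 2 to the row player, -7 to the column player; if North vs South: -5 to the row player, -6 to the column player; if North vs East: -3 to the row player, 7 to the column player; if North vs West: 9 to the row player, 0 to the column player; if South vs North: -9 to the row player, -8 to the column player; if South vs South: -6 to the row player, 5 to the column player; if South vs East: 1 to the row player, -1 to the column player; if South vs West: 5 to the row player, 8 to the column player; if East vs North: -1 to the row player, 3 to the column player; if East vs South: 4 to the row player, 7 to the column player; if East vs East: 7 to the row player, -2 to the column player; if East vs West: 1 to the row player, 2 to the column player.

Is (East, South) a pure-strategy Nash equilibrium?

Holding the column player at South: the row player gets 4 from East, versus -5 from North, -6 from South. No profitable deviation for the row player.
Holding the row player at East: the column player gets 7 from South, versus 3 from North, -2 from East, 2 from West. No profitable deviation for the column player either.

Yes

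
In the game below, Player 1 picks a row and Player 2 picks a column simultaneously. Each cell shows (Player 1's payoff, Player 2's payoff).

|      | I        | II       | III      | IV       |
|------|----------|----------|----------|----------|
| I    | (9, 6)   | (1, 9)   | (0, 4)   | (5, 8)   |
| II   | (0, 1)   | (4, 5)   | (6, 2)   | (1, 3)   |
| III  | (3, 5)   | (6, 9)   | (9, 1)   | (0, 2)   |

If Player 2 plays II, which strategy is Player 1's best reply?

III

With Player 2 fixed at II, Player 1's payoffs are: I → 1, II → 4, III → 6.
The maximum is 6, achieved by III.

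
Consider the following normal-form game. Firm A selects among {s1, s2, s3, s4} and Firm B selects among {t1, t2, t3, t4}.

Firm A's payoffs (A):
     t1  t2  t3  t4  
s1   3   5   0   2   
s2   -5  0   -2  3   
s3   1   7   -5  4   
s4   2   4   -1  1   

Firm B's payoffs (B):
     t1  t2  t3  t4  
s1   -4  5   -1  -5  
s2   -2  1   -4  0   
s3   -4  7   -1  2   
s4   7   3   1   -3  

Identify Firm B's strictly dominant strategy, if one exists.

No strictly dominant strategy

A strategy is strictly dominant if it gives Firm B a strictly higher payoff than every other strategy, against every choice by the opponent.
t1 is not dominant: against s1, t2 gives 5 > -4.
t2 is not dominant: against s4, t1 gives 7 > 3.
t3 is not dominant: against s1, t2 gives 5 > -1.
t4 is not dominant: against s1, t1 gives -4 > -5.
No single strategy is best against every opponent action.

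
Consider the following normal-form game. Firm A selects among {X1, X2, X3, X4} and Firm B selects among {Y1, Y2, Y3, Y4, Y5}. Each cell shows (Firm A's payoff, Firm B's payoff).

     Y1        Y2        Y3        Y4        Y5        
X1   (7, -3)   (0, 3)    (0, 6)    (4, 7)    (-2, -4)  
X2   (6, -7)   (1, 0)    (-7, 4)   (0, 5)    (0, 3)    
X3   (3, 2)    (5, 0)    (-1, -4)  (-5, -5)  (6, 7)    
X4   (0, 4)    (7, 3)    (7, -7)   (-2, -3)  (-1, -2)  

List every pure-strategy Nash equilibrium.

(X1, Y4) and (X3, Y5)

A profile is a Nash equilibrium when each player is best-responding to the other.
Firm A's best responses — vs Y1: X1 (payoff 7); vs Y2: X4 (payoff 7); vs Y3: X4 (payoff 7); vs Y4: X1 (payoff 4); vs Y5: X3 (payoff 6).
Firm B's best responses — vs X1: Y4 (payoff 7); vs X2: Y4 (payoff 5); vs X3: Y5 (payoff 7); vs X4: Y1 (payoff 4).
Mutual best responses occur at (X1, Y4) and (X3, Y5); at each, neither player gains by switching.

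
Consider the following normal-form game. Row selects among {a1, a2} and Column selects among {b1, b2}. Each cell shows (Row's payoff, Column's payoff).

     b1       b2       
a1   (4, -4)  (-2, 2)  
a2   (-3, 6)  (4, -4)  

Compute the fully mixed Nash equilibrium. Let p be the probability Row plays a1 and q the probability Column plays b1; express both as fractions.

p = 5/8, q = 6/13

In a mixed NE each player is indifferent between their pure strategies, so the opponent's mix sets the indifference.
Column indifferent between b1 and b2: p·(-4) + (1−p)·6 = p·2 + (1−p)·(-4) ⟹ 6 + (-10)p = (-4) + 6p ⟹ p = 5/8.
Row indifferent between a1 and a2: q·4 + (1−q)·(-2) = q·(-3) + (1−q)·4 ⟹ (-2) + 6q = 4 + (-7)q ⟹ q = 6/13.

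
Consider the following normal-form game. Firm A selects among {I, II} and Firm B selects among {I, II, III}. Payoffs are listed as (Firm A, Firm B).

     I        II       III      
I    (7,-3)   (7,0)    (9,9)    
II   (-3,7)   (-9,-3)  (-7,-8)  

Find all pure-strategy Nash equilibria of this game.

(I, III)

Find each player's best response to every opponent strategy; NE are the intersections.
Firm A's best responses — vs I: I (payoff 7); vs II: I (payoff 7); vs III: I (payoff 9).
Firm B's best responses — vs I: III (payoff 9); vs II: I (payoff 7).
The only mutual best response is (I, III); neither player gains by switching there.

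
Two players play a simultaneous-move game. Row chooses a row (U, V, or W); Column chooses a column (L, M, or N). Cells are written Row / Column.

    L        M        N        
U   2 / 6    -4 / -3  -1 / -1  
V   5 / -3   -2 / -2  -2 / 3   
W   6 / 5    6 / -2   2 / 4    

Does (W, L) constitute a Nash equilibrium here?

Holding Column at L: Row gets 6 from W, versus 2 from U, 5 from V. No profitable deviation for Row.
Holding Row at W: Column gets 5 from L, versus -2 from M, 4 from N. No profitable deviation for Column either.

Yes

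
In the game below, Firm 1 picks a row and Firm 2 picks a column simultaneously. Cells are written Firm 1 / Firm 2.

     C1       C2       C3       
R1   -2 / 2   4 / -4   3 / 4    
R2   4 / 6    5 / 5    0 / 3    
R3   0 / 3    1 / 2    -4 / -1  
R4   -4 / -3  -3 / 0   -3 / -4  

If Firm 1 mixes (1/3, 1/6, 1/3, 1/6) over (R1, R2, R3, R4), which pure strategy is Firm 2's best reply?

C1

Firm 2's best reply maximizes expected payoff against the mix.
C1: (1/3)·2 + (1/6)·6 + (1/3)·3 + (1/6)·(-3) = 13/6
C2: (1/3)·(-4) + (1/6)·5 + (1/3)·2 + (1/6)·0 = 1/6
C3: (1/3)·4 + (1/6)·3 + (1/3)·(-1) + (1/6)·(-4) = 5/6
Highest expected payoff is 13/6, from C1.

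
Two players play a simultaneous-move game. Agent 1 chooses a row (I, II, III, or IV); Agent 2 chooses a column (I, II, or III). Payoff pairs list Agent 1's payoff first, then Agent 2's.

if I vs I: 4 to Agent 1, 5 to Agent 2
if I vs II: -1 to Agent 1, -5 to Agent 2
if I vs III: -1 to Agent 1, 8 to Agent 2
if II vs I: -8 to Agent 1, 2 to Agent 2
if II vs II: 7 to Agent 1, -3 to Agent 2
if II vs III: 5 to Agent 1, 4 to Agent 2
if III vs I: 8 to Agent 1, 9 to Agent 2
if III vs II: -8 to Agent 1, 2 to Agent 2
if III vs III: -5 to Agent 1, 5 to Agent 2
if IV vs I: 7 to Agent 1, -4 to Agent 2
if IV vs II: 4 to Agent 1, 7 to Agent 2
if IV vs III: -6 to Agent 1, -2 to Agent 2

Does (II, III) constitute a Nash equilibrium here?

Holding Agent 2 at III: Agent 1 gets 5 from II, versus -1 from I, -5 from III, -6 from IV. No profitable deviation for Agent 1.
Holding Agent 1 at II: Agent 2 gets 4 from III, versus 2 from I, -3 from II. No profitable deviation for Agent 2 either.

Yes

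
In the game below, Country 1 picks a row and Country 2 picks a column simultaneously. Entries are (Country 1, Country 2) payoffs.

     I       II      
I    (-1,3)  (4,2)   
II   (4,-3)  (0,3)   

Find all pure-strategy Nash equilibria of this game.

None

Check mutual best responses: a cell is a NE iff neither player can gain by unilaterally deviating.
Country 1's best responses — vs I: II (payoff 4); vs II: I (payoff 4).
Country 2's best responses — vs I: I (payoff 3); vs II: II (payoff 3).
No cell has both players best-responding. For instance, Country 1's best reply to I is II, but against II Country 2 prefers II over I.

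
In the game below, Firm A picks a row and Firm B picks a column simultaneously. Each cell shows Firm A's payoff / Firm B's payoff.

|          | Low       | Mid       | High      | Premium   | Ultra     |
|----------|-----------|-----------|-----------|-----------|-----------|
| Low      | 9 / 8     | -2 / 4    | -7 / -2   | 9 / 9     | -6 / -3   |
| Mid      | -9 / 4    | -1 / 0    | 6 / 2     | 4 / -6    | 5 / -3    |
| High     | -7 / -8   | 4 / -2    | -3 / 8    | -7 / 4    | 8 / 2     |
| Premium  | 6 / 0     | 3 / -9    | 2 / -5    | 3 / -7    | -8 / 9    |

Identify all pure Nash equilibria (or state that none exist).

(Low, Premium)

Check mutual best responses: a cell is a NE iff neither player can gain by unilaterally deviating.
Firm A's best responses — vs Low: Low (payoff 9); vs Mid: High (payoff 4); vs High: Mid (payoff 6); vs Premium: Low (payoff 9); vs Ultra: High (payoff 8).
Firm B's best responses — vs Low: Premium (payoff 9); vs Mid: Low (payoff 4); vs High: High (payoff 8); vs Premium: Ultra (payoff 9).
The only mutual best response is (Low, Premium); neither player gains by switching there.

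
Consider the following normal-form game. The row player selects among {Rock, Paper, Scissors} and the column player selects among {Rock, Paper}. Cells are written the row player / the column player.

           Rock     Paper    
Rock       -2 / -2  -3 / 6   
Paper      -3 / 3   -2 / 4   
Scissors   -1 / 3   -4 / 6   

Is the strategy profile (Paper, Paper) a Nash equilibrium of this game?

Holding the column player at Paper: the row player gets -2 from Paper, versus -3 from Rock, -4 from Scissors. No profitable deviation for the row player.
Holding the row player at Paper: the column player gets 4 from Paper, versus 3 from Rock. No profitable deviation for the column player either.

Yes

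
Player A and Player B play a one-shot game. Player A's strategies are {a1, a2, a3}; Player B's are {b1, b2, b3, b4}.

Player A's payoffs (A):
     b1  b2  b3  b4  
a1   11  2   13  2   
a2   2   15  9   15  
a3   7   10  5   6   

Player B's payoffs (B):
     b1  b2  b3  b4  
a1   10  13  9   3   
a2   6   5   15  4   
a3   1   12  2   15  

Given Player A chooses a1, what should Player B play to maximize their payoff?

With Player A fixed at a1, Player B's payoffs are: b1 → 10, b2 → 13, b3 → 9, b4 → 3.
The maximum is 13, achieved by b2.

b2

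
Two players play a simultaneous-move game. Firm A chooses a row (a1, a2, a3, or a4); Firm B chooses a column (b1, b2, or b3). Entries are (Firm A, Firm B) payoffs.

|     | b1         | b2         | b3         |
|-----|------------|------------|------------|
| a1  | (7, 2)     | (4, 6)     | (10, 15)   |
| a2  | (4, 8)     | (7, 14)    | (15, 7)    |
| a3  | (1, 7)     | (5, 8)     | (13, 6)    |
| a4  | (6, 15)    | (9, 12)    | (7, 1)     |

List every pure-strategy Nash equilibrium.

None

A profile is a Nash equilibrium when each player is best-responding to the other.
Firm A's best responses — vs b1: a1 (payoff 7); vs b2: a4 (payoff 9); vs b3: a2 (payoff 15).
Firm B's best responses — vs a1: b3 (payoff 15); vs a2: b2 (payoff 14); vs a3: b2 (payoff 8); vs a4: b1 (payoff 15).
No cell has both players best-responding. For instance, Firm A's best reply to b2 is a4, but against a4 Firm B prefers b1 over b2.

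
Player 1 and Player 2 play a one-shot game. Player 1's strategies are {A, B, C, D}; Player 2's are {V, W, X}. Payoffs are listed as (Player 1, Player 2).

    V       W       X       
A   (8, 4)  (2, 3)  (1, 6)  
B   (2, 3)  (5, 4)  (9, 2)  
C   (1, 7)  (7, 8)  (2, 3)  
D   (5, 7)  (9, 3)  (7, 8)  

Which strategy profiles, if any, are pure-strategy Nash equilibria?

Check mutual best responses: a cell is a NE iff neither player can gain by unilaterally deviating.
Player 1's best responses — vs V: A (payoff 8); vs W: D (payoff 9); vs X: B (payoff 9).
Player 2's best responses — vs A: X (payoff 6); vs B: W (payoff 4); vs C: W (payoff 8); vs D: X (payoff 8).
No cell has both players best-responding. For instance, Player 1's best reply to W is D, but against D Player 2 prefers X over W.

There is no pure-strategy Nash equilibrium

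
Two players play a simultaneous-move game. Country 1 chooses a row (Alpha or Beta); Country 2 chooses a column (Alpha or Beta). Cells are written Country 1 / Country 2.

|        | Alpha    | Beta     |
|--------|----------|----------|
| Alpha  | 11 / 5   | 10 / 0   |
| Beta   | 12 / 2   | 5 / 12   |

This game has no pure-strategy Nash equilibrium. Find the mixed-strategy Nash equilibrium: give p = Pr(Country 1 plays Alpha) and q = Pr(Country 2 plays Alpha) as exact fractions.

p = 2/3, q = 5/6

Each player's mixing probability is pinned down by making the *other* player indifferent.
Country 2 indifferent between Alpha and Beta: p·5 + (1−p)·2 = p·0 + (1−p)·12 ⟹ 2 + 3p = 12 + (-12)p ⟹ p = 2/3.
Country 1 indifferent between Alpha and Beta: q·11 + (1−q)·10 = q·12 + (1−q)·5 ⟹ 10 + 1q = 5 + 7q ⟹ q = 5/6.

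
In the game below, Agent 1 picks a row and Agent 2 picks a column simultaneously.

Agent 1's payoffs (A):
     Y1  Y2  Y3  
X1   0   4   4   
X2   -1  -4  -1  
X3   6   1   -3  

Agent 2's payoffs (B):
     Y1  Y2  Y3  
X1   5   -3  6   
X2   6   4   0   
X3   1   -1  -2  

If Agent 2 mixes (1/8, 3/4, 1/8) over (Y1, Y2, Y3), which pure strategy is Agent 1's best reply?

X1

Agent 1's best reply maximizes expected payoff against the mix.
X1: (1/8)·0 + (3/4)·4 + (1/8)·4 = 7/2
X2: (1/8)·(-1) + (3/4)·(-4) + (1/8)·(-1) = -13/4
X3: (1/8)·6 + (3/4)·1 + (1/8)·(-3) = 9/8
Highest expected payoff is 7/2, from X1.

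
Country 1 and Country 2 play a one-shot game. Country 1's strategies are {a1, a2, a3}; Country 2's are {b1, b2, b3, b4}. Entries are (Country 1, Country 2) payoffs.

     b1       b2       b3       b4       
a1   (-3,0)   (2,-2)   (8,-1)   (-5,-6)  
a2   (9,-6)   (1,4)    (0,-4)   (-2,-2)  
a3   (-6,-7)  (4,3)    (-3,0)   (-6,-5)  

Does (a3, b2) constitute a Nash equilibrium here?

Yes

Holding Country 2 at b2: Country 1 gets 4 from a3, versus 2 from a1, 1 from a2. No profitable deviation for Country 1.
Holding Country 1 at a3: Country 2 gets 3 from b2, versus -7 from b1, 0 from b3, -5 from b4. No profitable deviation for Country 2 either.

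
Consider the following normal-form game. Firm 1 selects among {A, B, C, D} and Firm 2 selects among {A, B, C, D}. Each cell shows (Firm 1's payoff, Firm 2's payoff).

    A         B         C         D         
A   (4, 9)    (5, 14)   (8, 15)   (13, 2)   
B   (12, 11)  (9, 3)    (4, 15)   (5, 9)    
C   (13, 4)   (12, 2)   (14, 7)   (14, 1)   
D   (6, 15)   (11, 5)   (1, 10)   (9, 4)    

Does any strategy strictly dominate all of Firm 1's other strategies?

Check whether one of Firm 1's strategies beats all alternatives regardless of what the opponent does.
C strictly dominates: vs A: 13 > each of {4, 12, 6}; vs B: 12 > each of {5, 9, 11}; vs C: 14 > each of {8, 4, 1}; vs D: 14 > each of {13, 5, 9}.

C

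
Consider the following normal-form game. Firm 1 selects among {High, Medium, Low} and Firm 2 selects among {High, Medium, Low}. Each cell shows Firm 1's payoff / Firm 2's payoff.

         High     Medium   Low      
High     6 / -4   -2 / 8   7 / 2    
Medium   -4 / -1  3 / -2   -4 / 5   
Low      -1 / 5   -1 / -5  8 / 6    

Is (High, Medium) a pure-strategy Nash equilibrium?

Holding Firm 2 at Medium: Firm 1 gets -2 from High but could get 3 by switching to Medium. Firm 1 has a profitable deviation.

No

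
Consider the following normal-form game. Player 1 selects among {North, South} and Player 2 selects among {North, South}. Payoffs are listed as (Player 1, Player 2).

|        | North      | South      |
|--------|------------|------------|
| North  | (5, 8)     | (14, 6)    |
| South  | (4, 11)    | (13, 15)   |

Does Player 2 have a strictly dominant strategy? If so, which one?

Check whether one of Player 2's strategies beats all alternatives regardless of what the opponent does.
North is not dominant: against South, South gives 15 > 11.
South is not dominant: against North, North gives 8 > 6.
No single strategy is best against every opponent action.

None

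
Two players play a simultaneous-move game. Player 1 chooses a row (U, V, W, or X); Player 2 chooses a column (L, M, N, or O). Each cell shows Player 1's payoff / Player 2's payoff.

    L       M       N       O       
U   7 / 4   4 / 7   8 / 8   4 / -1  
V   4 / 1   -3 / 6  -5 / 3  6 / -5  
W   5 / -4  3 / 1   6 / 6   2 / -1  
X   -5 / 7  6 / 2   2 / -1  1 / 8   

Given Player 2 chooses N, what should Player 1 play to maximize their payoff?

With Player 2 fixed at N, Player 1's payoffs are: U → 8, V → -5, W → 6, X → 2.
The maximum is 8, achieved by U.

U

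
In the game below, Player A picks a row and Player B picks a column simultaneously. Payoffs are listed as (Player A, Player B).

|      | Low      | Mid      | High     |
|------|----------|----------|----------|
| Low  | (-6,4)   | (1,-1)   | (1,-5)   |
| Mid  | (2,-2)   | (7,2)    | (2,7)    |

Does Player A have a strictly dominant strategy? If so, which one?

A strategy is strictly dominant if it gives Player A a strictly higher payoff than every other strategy, against every choice by the opponent.
Mid strictly dominates: vs Low: 2 > -6; vs Mid: 7 > 1; vs High: 2 > 1.

Mid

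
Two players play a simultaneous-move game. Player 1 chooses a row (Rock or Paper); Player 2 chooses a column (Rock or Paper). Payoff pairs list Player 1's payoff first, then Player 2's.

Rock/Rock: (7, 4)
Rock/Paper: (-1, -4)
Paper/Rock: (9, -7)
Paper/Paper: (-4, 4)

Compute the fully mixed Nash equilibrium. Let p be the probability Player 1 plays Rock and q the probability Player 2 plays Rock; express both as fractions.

p = 11/19, q = 3/5

Each player's mixing probability is pinned down by making the *other* player indifferent.
Player 2 indifferent between Rock and Paper: p·4 + (1−p)·(-7) = p·(-4) + (1−p)·4 ⟹ (-7) + 11p = 4 + (-8)p ⟹ p = 11/19.
Player 1 indifferent between Rock and Paper: q·7 + (1−q)·(-1) = q·9 + (1−q)·(-4) ⟹ (-1) + 8q = (-4) + 13q ⟹ q = 3/5.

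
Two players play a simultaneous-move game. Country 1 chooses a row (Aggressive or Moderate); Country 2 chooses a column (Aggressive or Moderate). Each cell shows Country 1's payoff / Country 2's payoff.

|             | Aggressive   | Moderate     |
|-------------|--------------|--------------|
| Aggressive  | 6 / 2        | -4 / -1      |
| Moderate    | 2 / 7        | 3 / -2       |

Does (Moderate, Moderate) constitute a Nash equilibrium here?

No

Holding Country 2 at Moderate: Country 1 gets 3 from Moderate, versus -4 from Aggressive. No profitable deviation for Country 1.
Holding Country 1 at Moderate: Country 2 gets -2 from Moderate but could get 7 by switching to Aggressive. Country 2 has a profitable deviation.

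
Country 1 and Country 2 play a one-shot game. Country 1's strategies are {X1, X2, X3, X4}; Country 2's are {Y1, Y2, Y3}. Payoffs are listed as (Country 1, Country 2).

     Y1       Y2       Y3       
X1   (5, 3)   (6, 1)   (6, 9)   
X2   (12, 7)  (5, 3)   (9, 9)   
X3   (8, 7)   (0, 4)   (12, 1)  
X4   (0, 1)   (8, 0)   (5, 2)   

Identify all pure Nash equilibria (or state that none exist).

There is no pure-strategy Nash equilibrium

Check mutual best responses: a cell is a NE iff neither player can gain by unilaterally deviating.
Country 1's best responses — vs Y1: X2 (payoff 12); vs Y2: X4 (payoff 8); vs Y3: X3 (payoff 12).
Country 2's best responses — vs X1: Y3 (payoff 9); vs X2: Y3 (payoff 9); vs X3: Y1 (payoff 7); vs X4: Y3 (payoff 2).
No cell has both players best-responding. For instance, Country 1's best reply to Y1 is X2, but against X2 Country 2 prefers Y3 over Y1.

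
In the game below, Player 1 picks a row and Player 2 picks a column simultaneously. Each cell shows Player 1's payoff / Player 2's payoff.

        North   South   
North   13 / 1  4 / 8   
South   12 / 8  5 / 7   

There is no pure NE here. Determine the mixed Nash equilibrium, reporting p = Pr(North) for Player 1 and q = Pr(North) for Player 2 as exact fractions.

p = 1/8, q = 1/2

Each player's mixing probability is pinned down by making the *other* player indifferent.
Player 2 indifferent between North and South: p·1 + (1−p)·8 = p·8 + (1−p)·7 ⟹ 8 + (-7)p = 7 + 1p ⟹ p = 1/8.
Player 1 indifferent between North and South: q·13 + (1−q)·4 = q·12 + (1−q)·5 ⟹ 4 + 9q = 5 + 7q ⟹ q = 1/2.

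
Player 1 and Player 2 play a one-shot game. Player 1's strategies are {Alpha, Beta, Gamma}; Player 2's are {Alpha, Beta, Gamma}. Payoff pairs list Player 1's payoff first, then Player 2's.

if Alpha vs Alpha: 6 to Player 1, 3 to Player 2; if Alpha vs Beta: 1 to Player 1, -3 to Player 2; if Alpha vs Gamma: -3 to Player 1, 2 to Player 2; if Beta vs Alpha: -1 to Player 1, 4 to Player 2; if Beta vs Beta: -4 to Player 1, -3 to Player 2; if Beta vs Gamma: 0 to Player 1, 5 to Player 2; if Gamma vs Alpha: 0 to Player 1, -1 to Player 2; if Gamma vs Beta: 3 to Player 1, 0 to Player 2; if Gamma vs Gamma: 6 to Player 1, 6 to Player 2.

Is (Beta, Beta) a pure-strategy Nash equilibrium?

Holding Player 2 at Beta: Player 1 gets -4 from Beta but could get 3 by switching to Gamma. Player 1 has a profitable deviation.

No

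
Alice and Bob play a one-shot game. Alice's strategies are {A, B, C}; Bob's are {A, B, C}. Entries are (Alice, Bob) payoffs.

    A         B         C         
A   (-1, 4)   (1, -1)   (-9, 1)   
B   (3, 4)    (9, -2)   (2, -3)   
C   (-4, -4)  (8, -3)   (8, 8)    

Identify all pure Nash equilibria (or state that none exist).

(B, A) and (C, C)

Find each player's best response to every opponent strategy; NE are the intersections.
Alice's best responses — vs A: B (payoff 3); vs B: B (payoff 9); vs C: C (payoff 8).
Bob's best responses — vs A: A (payoff 4); vs B: A (payoff 4); vs C: C (payoff 8).
Mutual best responses occur at (B, A) and (C, C); at each, neither player gains by switching.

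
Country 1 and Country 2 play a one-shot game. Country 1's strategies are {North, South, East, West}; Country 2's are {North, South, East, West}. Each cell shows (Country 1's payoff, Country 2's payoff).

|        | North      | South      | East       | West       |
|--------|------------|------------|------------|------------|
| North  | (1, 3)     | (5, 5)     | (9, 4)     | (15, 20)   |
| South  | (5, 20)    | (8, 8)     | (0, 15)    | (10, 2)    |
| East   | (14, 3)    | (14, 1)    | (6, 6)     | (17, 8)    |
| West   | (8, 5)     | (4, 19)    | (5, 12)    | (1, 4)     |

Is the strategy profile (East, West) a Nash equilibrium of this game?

Yes

Holding Country 2 at West: Country 1 gets 17 from East, versus 15 from North, 10 from South, 1 from West. No profitable deviation for Country 1.
Holding Country 1 at East: Country 2 gets 8 from West, versus 3 from North, 1 from South, 6 from East. No profitable deviation for Country 2 either.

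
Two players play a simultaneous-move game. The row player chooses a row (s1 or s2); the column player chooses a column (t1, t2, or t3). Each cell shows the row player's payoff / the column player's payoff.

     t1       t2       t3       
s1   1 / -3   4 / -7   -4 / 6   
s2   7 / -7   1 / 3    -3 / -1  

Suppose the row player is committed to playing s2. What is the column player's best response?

t2

With the row player fixed at s2, the column player's payoffs are: t1 → -7, t2 → 3, t3 → -1.
The maximum is 3, achieved by t2.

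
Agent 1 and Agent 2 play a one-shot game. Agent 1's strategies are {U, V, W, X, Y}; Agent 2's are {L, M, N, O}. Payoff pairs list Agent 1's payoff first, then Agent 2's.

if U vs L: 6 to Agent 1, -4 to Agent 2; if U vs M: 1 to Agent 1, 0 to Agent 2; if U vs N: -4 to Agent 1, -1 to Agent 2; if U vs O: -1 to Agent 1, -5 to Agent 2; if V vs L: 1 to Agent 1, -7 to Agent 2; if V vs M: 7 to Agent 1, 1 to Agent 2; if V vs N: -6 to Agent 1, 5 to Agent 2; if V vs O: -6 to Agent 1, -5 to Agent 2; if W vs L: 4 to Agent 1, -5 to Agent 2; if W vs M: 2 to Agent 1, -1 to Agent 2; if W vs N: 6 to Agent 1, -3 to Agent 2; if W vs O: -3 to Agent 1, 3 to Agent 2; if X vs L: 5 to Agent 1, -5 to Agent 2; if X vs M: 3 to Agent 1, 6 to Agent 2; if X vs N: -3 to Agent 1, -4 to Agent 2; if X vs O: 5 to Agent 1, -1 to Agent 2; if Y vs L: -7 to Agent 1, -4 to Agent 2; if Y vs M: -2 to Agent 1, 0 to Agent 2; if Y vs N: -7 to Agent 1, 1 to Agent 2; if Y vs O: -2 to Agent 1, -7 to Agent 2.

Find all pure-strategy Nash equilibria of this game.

Check mutual best responses: a cell is a NE iff neither player can gain by unilaterally deviating.
Agent 1's best responses — vs L: U (payoff 6); vs M: V (payoff 7); vs N: W (payoff 6); vs O: X (payoff 5).
Agent 2's best responses — vs U: M (payoff 0); vs V: N (payoff 5); vs W: O (payoff 3); vs X: M (payoff 6); vs Y: N (payoff 1).
No cell has both players best-responding. For instance, Agent 1's best reply to O is X, but against X Agent 2 prefers M over O.

No pure-strategy Nash equilibrium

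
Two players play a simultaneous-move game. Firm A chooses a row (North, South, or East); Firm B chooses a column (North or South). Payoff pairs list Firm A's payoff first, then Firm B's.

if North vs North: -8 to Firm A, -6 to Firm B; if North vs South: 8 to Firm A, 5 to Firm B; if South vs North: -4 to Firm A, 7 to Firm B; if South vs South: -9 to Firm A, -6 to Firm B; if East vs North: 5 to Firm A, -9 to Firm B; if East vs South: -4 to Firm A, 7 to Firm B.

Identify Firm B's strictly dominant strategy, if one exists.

Check whether one of Firm B's strategies beats all alternatives regardless of what the opponent does.
North is not dominant: against North, South gives 5 > -6.
South is not dominant: against South, North gives 7 > -6.
No single strategy is best against every opponent action.

None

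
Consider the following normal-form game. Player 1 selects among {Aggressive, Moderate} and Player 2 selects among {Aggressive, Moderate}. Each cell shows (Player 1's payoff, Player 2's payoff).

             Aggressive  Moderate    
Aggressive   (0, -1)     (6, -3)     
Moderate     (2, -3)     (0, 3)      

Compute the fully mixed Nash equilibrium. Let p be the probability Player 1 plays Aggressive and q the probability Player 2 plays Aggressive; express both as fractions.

Each player's mixing probability is pinned down by making the *other* player indifferent.
Player 2 indifferent between Aggressive and Moderate: p·(-1) + (1−p)·(-3) = p·(-3) + (1−p)·3 ⟹ (-3) + 2p = 3 + (-6)p ⟹ p = 3/4.
Player 1 indifferent between Aggressive and Moderate: q·0 + (1−q)·6 = q·2 + (1−q)·0 ⟹ 6 + (-6)q = 0 + 2q ⟹ q = 3/4.

p = 3/4, q = 3/4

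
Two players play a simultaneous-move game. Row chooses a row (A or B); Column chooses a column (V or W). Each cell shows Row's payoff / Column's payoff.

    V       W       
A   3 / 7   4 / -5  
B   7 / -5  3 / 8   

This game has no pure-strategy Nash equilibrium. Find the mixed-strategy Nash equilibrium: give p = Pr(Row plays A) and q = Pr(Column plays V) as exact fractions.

p = 13/25, q = 1/5

In a mixed NE each player is indifferent between their pure strategies, so the opponent's mix sets the indifference.
Column indifferent between V and W: p·7 + (1−p)·(-5) = p·(-5) + (1−p)·8 ⟹ (-5) + 12p = 8 + (-13)p ⟹ p = 13/25.
Row indifferent between A and B: q·3 + (1−q)·4 = q·7 + (1−q)·3 ⟹ 4 + (-1)q = 3 + 4q ⟹ q = 1/5.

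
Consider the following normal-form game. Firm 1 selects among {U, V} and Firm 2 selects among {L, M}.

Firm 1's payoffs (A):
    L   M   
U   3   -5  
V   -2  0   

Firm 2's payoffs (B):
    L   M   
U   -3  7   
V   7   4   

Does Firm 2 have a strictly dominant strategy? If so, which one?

No strictly dominant strategy

A strategy is strictly dominant if it gives Firm 2 a strictly higher payoff than every other strategy, against every choice by the opponent.
L is not dominant: against U, M gives 7 > -3.
M is not dominant: against V, L gives 7 > 4.
No single strategy is best against every opponent action.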